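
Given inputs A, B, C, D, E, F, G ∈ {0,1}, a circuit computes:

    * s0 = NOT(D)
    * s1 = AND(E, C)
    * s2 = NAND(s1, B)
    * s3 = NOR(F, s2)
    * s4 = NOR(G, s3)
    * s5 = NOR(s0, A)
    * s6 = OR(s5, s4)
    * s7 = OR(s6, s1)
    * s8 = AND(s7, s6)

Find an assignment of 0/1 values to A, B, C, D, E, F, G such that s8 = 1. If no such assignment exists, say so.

A=1 B=0 C=1 D=0 E=1 F=0 G=0

Check with A=1 B=0 C=1 D=0 E=1 F=0 G=0:
s0 = NOT(D) = NOT 0 = 1
s1 = AND(E, C) = AND(1, 1) = 1
s2 = NAND(s1, B) = NAND(1, 0) = 1
s3 = NOR(F, s2) = NOR(0, 1) = 0
s4 = NOR(G, s3) = NOR(0, 0) = 1
s5 = NOR(s0, A) = NOR(1, 1) = 0
s6 = OR(s5, s4) = OR(0, 1) = 1
s7 = OR(s6, s1) = OR(1, 1) = 1
s8 = AND(s7, s6) = AND(1, 1) = 1
So s8 = 1 as required.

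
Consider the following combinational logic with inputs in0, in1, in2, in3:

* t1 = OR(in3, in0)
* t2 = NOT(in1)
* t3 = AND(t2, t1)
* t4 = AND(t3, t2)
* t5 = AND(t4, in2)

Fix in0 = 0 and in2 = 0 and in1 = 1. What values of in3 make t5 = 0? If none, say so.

t5 = AND(t4, in2) must be 0, so at least one of t4, in2 is 0.
Check with in0 = 0 and in2 = 0 and in1 = 1 and in3=1:
t1 = OR(in3, in0) = OR(1, 0) = 1
t2 = NOT(in1) = NOT 1 = 0
t3 = AND(t2, t1) = AND(0, 1) = 0
t4 = AND(t3, t2) = AND(0, 0) = 0
t5 = AND(t4, in2) = AND(0, 0) = 0
So t5 = 0.

in3=1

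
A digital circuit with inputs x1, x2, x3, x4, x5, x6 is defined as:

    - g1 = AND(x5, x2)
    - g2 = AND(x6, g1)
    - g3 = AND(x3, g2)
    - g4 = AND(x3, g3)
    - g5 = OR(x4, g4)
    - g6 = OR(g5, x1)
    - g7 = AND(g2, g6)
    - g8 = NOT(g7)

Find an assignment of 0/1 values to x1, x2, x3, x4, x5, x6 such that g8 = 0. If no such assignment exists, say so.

x1=1, x2=1, x3=0, x4=0, x5=1, x6=1

g8 = NOT(g7) must be 0, so g7 = 1.
g7 = AND(g2, g6) must be 1, so both g2 = 1 and g6 = 1.
g2 = AND(x6, g1) must be 1, so both x6 = 1 and g1 = 1.
Check with x1=1, x2=1, x3=0, x4=0, x5=1, x6=1:
g1 = AND(x5, x2) = AND(1, 1) = 1
g2 = AND(x6, g1) = AND(1, 1) = 1
g3 = AND(x3, g2) = AND(0, 1) = 0
g4 = AND(x3, g3) = AND(0, 0) = 0
g5 = OR(x4, g4) = OR(0, 0) = 0
g6 = OR(g5, x1) = OR(0, 1) = 1
g7 = AND(g2, g6) = AND(1, 1) = 1
g8 = NOT(g7) = NOT 1 = 0
So g8 = 0 as required.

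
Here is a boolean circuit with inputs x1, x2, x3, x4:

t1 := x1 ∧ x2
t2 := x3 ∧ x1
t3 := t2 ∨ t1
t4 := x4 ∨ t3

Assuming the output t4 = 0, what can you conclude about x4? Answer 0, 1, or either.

0

t4 = x4 ∨ t3 must be 0, so both x4 = 0 and t3 = 0.
t3 = t2 ∨ t1 must be 0, so both t2 = 0 and t1 = 0.
Every assignment with t4 = 0 has x4 = 0; there are 5 such assignment(s).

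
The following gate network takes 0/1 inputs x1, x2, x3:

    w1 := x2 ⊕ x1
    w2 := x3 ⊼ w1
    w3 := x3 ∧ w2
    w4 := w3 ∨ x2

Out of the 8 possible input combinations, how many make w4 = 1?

w4 = w3 ∨ x2 must be 1, so at least one of w3, x2 is 1.
Satisfying assignments:
  x1=0, x2=0, x3=1
  x1=0, x2=1, x3=0
  x1=0, x2=1, x3=1
  x1=1, x2=1, x3=0
  x1=1, x2=1, x3=1

5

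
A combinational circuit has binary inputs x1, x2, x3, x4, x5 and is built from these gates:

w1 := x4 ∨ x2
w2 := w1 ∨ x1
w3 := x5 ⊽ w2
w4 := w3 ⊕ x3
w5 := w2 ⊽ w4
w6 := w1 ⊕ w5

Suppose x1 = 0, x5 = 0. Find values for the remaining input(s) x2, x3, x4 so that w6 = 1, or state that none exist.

w6 = w1 ⊕ w5 must be 1, so w1 and w5 differ.
Check with x1 = 0, x5 = 0 and x2=0, x3=1, x4=1:
w1 = x4 ∨ x2 = 1 ∨ 0 = 1
w2 = w1 ∨ x1 = 1 ∨ 0 = 1
w3 = x5 ⊽ w2 = 0 ⊽ 1 = 0
w4 = w3 ⊕ x3 = 0 ⊕ 1 = 1
w5 = w2 ⊽ w4 = 1 ⊽ 1 = 0
w6 = w1 ⊕ w5 = 1 ⊕ 0 = 1
So w6 = 1.

x2=0, x3=1, x4=1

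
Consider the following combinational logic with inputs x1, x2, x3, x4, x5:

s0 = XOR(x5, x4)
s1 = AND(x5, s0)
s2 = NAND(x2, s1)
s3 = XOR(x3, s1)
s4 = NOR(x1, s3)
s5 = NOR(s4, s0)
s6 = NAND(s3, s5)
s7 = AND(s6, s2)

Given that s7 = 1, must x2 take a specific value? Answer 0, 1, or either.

Both values of x2 occur among assignments with s7 = 1:
  x2=0: x1=0, x2=0, x3=0, x4=0, x5=0
  x2=1: x1=0, x2=1, x3=0, x4=0, x5=0

either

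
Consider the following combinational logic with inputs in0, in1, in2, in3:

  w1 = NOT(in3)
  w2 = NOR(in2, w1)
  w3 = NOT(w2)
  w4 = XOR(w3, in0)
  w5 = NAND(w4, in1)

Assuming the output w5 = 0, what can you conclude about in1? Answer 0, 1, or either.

w5 = NAND(w4, in1) must be 0, so both w4 = 1 and in1 = 1.
Every assignment with w5 = 0 has in1 = 1; there are 4 such assignment(s).
  in0=0, in1=1, in2=0, in3=0
  in0=0, in1=1, in2=1, in3=0
  in0=0, in1=1, in2=1, in3=1
  in0=1, in1=1, in2=0, in3=1

1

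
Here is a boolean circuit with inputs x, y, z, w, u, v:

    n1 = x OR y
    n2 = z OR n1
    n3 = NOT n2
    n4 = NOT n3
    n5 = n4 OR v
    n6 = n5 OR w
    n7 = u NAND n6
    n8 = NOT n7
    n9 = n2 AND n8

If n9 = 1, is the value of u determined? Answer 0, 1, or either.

n9 = n2 AND n8 must be 1, so both n2 = 1 and n8 = 1.
n2 = z OR n1 must be 1, so at least one of z, n1 is 1.
n8 = NOT n7 must be 1, so n7 = 0.
Every assignment with n9 = 1 has u = 1; there are 28 such assignment(s).

1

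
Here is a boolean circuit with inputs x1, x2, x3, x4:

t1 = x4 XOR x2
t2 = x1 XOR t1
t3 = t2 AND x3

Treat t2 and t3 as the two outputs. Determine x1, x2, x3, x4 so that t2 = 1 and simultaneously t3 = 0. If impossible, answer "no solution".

x1=1 x2=0 x3=0 x4=0

Check with x1=1 x2=0 x3=0 x4=0:
t1 = x4 XOR x2 = 0 XOR 0 = 0
t2 = x1 XOR t1 = 1 XOR 0 = 1
t3 = t2 AND x3 = 1 AND 0 = 0
So t2 = 1 and t3 = 0.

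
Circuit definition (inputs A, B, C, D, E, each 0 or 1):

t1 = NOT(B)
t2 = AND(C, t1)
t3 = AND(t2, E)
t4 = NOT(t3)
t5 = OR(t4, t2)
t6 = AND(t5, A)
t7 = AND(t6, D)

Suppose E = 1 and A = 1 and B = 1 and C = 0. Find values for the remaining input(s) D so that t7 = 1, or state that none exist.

Check with E = 1 and A = 1 and B = 1 and C = 0 and D=1:
t1 = NOT(B) = NOT 1 = 0
t2 = AND(C, t1) = AND(0, 0) = 0
t3 = AND(t2, E) = AND(0, 1) = 0
t4 = NOT(t3) = NOT 0 = 1
t5 = OR(t4, t2) = OR(1, 0) = 1
t6 = AND(t5, A) = AND(1, 1) = 1
t7 = AND(t6, D) = AND(1, 1) = 1
So t7 = 1.

D=1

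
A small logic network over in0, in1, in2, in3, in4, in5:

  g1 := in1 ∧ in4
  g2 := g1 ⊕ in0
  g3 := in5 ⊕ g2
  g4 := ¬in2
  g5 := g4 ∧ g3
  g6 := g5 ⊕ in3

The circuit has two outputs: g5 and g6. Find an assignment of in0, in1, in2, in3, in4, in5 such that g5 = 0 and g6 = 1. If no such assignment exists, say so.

in0=1, in1=1, in2=0, in3=1, in4=1, in5=0

Check with in0=1, in1=1, in2=0, in3=1, in4=1, in5=0:
g1 = in1 ∧ in4 = 1 ∧ 1 = 1
g2 = g1 ⊕ in0 = 1 ⊕ 1 = 0
g3 = in5 ⊕ g2 = 0 ⊕ 0 = 0
g4 = ¬in2 = ¬0 = 1
g5 = g4 ∧ g3 = 1 ∧ 0 = 0
g6 = g5 ⊕ in3 = 0 ⊕ 1 = 1
So g5 = 0 and g6 = 1.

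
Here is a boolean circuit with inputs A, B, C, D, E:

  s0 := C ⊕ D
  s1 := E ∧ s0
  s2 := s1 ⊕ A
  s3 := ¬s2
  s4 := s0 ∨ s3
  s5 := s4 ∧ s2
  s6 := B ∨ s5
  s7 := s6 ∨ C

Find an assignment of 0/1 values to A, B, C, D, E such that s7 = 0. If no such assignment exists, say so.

s7 = s6 ∨ C must be 0, so both s6 = 0 and C = 0.
s6 = B ∨ s5 must be 0, so both B = 0 and s5 = 0.
Check with A=0, B=0, C=0, D=0, E=1:
s0 = C ⊕ D = 0 ⊕ 0 = 0
s1 = E ∧ s0 = 1 ∧ 0 = 0
s2 = s1 ⊕ A = 0 ⊕ 0 = 0
s3 = ¬s2 = ¬0 = 1
s4 = s0 ∨ s3 = 0 ∨ 1 = 1
s5 = s4 ∧ s2 = 1 ∧ 0 = 0
s6 = B ∨ s5 = 0 ∨ 0 = 0
s7 = s6 ∨ C = 0 ∨ 0 = 0
So s7 = 0 as required.

A=0, B=0, C=0, D=0, E=1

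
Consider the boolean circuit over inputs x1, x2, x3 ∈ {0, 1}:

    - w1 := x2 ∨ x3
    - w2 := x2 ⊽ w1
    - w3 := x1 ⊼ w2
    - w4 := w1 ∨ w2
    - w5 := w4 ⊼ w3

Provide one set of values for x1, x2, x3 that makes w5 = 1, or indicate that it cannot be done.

w5 = w4 ⊼ w3 must be 1, so at least one of w4, w3 is 0.
Check with x1=1 x2=0 x3=0:
w1 = x2 ∨ x3 = 0 ∨ 0 = 0
w2 = x2 ⊽ w1 = 0 ⊽ 0 = 1
w3 = x1 ⊼ w2 = 1 ⊼ 1 = 0
w4 = w1 ∨ w2 = 0 ∨ 1 = 1
w5 = w4 ⊼ w3 = 1 ⊼ 0 = 1
So w5 = 1 as required.

x1=1 x2=0 x3=0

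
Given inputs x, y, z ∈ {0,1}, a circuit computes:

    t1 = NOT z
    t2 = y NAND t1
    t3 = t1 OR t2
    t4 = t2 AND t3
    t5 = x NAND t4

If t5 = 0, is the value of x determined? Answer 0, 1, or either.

1

t5 = x NAND t4 must be 0, so both x = 1 and t4 = 1.
Every assignment with t5 = 0 has x = 1; there are 3 such assignment(s).
  x=1, y=0, z=0
  x=1, y=0, z=1
  x=1, y=1, z=1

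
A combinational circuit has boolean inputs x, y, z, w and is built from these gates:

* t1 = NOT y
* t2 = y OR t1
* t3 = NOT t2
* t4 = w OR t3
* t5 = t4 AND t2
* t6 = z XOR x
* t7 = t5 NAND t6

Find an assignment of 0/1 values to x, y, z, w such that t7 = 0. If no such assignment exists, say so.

x=0, y=1, z=1, w=1

t7 = t5 NAND t6 must be 0, so both t5 = 1 and t6 = 1.
t5 = t4 AND t2 must be 1, so both t4 = 1 and t2 = 1.
t6 = z XOR x must be 1, so z and x differ.
Check with x=0, y=1, z=1, w=1:
t1 = NOT y = NOT 1 = 0
t2 = y OR t1 = 1 OR 0 = 1
t3 = NOT t2 = NOT 1 = 0
t4 = w OR t3 = 1 OR 0 = 1
t5 = t4 AND t2 = 1 AND 1 = 1
t6 = z XOR x = 1 XOR 0 = 1
t7 = t5 NAND t6 = 1 NAND 1 = 0
So t7 = 0 as required.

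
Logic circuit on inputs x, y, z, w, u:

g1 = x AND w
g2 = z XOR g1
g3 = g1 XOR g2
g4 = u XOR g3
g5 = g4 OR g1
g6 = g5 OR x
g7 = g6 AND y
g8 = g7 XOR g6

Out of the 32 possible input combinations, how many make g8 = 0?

20

g8 = g7 XOR g6 must be 0, so g7 and g6 are equal.
Enumerating the 32 input combinations, 20 give g8 = 0 and 12 give g8 = 1.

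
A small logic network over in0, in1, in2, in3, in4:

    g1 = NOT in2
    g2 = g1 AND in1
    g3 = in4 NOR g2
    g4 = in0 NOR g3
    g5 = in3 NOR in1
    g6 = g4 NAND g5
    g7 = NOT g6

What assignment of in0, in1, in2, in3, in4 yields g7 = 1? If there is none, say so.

g7 = NOT g6 must be 1, so g6 = 0.
Check with in0=0, in1=0, in2=0, in3=0, in4=1:
g1 = NOT in2 = NOT 0 = 1
g2 = g1 AND in1 = 1 AND 0 = 0
g3 = in4 NOR g2 = 1 NOR 0 = 0
g4 = in0 NOR g3 = 0 NOR 0 = 1
g5 = in3 NOR in1 = 0 NOR 0 = 1
g6 = g4 NAND g5 = 1 NAND 1 = 0
g7 = NOT g6 = NOT 0 = 1
So g7 = 1 as required.

in0=0, in1=0, in2=0, in3=0, in4=1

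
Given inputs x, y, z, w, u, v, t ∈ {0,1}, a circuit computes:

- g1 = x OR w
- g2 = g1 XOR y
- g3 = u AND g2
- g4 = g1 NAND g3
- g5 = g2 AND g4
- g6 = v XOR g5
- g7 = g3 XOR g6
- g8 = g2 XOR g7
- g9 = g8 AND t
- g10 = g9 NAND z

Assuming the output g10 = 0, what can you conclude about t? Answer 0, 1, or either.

1

g10 = g9 NAND z must be 0, so both g9 = 1 and z = 1.
g9 = g8 AND t must be 1, so both g8 = 1 and t = 1.
Every assignment with g10 = 0 has t = 1; there are 16 such assignment(s).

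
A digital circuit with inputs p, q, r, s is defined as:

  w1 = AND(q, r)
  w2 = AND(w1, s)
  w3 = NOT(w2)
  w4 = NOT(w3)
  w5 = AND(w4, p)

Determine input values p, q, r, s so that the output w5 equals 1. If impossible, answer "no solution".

w5 = AND(w4, p) must be 1, so both w4 = 1 and p = 1.
w4 = NOT(w3) must be 1, so w3 = 0.
w3 = NOT(w2) must be 0, so w2 = 1.
Check with p=1, q=1, r=1, s=1:
w1 = AND(q, r) = AND(1, 1) = 1
w2 = AND(w1, s) = AND(1, 1) = 1
w3 = NOT(w2) = NOT 1 = 0
w4 = NOT(w3) = NOT 0 = 1
w5 = AND(w4, p) = AND(1, 1) = 1
So w5 = 1 as required.

p=1, q=1, r=1, s=1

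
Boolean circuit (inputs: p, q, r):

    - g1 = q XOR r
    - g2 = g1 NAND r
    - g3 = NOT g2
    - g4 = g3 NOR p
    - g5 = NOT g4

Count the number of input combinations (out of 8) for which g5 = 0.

g5 = NOT g4 must be 0, so g4 = 1.
g4 = g3 NOR p must be 1, so both g3 = 0 and p = 0.
Satisfying assignments:
  p=0, q=0, r=0
  p=0, q=1, r=0
  p=0, q=1, r=1

3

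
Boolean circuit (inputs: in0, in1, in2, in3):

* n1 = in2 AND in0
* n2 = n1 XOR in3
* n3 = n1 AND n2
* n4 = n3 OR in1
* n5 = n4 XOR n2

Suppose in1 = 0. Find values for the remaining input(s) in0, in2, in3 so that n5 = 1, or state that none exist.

Check with in1 = 0 and in0=0, in2=0, in3=1:
n1 = in2 AND in0 = 0 AND 0 = 0
n2 = n1 XOR in3 = 0 XOR 1 = 1
n3 = n1 AND n2 = 0 AND 1 = 0
n4 = n3 OR in1 = 0 OR 0 = 0
n5 = n4 XOR n2 = 0 XOR 1 = 1
So n5 = 1.

in0=0 in2=0 in3=1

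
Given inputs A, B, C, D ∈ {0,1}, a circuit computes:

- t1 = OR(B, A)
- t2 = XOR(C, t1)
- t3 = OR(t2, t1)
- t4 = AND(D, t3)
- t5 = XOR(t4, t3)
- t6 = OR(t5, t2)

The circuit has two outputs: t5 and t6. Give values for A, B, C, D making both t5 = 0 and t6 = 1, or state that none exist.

A=0, B=1, C=0, D=1

Check with A=0, B=1, C=0, D=1:
t1 = OR(B, A) = OR(1, 0) = 1
t2 = XOR(C, t1) = XOR(0, 1) = 1
t3 = OR(t2, t1) = OR(1, 1) = 1
t4 = AND(D, t3) = AND(1, 1) = 1
t5 = XOR(t4, t3) = XOR(1, 1) = 0
t6 = OR(t5, t2) = OR(0, 1) = 1
So t5 = 0 and t6 = 1.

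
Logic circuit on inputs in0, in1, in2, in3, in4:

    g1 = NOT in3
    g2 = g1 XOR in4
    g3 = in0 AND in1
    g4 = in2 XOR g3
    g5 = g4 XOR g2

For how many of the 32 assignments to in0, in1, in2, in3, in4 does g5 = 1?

16

g5 = g4 XOR g2 must be 1, so g4 and g2 differ.
Enumerating the 32 input combinations, 16 give g5 = 1 and 16 give g5 = 0.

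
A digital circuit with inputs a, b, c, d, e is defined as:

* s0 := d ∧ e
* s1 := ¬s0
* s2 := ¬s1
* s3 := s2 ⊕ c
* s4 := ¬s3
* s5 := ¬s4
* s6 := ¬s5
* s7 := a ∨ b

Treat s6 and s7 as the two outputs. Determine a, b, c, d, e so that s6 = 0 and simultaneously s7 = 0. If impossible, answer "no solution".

a=0, b=0, c=0, d=1, e=1

Check with a=0, b=0, c=0, d=1, e=1:
s0 = d ∧ e = 1 ∧ 1 = 1
s1 = ¬s0 = ¬1 = 0
s2 = ¬s1 = ¬0 = 1
s3 = s2 ⊕ c = 1 ⊕ 0 = 1
s4 = ¬s3 = ¬1 = 0
s5 = ¬s4 = ¬0 = 1
s6 = ¬s5 = ¬1 = 0
s7 = a ∨ b = 0 ∨ 0 = 0
So s6 = 0 and s7 = 0.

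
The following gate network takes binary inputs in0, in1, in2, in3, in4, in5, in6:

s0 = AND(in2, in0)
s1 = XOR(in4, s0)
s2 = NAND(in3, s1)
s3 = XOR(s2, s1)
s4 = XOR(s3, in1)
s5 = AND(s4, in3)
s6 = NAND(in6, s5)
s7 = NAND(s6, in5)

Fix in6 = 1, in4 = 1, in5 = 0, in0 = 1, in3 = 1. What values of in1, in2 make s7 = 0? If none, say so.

no solution exists

With in6 = 1, in4 = 1, in5 = 0, in0 = 1, in3 = 1 fixed, none of the 4 settings of in1, in2 give s7 = 0.
For example, with in1=1, in2=0:
s0 = AND(in2, in0) = AND(0, 1) = 0
s1 = XOR(in4, s0) = XOR(1, 0) = 1
s2 = NAND(in3, s1) = NAND(1, 1) = 0
s3 = XOR(s2, s1) = XOR(0, 1) = 1
s4 = XOR(s3, in1) = XOR(1, 1) = 0
s5 = AND(s4, in3) = AND(0, 1) = 0
s6 = NAND(in6, s5) = NAND(1, 0) = 1
s7 = NAND(s6, in5) = NAND(1, 0) = 1
giving s7 = 1 ≠ 0.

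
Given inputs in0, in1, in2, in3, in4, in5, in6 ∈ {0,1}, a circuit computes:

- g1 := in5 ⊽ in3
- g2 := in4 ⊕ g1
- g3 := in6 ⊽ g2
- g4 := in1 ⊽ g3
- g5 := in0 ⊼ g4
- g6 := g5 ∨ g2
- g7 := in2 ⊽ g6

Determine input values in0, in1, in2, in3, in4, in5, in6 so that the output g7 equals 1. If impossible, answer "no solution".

in0=1, in1=0, in2=0, in3=0, in4=1, in5=0, in6=1

Check with in0=1, in1=0, in2=0, in3=0, in4=1, in5=0, in6=1:
g1 = in5 ⊽ in3 = 0 ⊽ 0 = 1
g2 = in4 ⊕ g1 = 1 ⊕ 1 = 0
g3 = in6 ⊽ g2 = 1 ⊽ 0 = 0
g4 = in1 ⊽ g3 = 0 ⊽ 0 = 1
g5 = in0 ⊼ g4 = 1 ⊼ 1 = 0
g6 = g5 ∨ g2 = 0 ∨ 0 = 0
g7 = in2 ⊽ g6 = 0 ⊽ 0 = 1
So g7 = 1 as required.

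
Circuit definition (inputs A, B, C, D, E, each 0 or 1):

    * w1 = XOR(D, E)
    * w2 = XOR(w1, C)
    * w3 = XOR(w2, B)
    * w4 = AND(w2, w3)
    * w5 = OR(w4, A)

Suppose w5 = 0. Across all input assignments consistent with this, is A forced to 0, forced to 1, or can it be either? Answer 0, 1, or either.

0

w5 = OR(w4, A) must be 0, so both w4 = 0 and A = 0.
w4 = AND(w2, w3) must be 0, so at least one of w2, w3 is 0.
Every assignment with w5 = 0 has A = 0; there are 12 such assignment(s).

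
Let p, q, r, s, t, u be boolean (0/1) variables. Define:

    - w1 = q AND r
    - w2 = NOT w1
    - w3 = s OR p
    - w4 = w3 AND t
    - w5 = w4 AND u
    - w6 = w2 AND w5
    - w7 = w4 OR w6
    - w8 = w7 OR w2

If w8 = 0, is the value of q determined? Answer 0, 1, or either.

1

w8 = w7 OR w2 must be 0, so both w7 = 0 and w2 = 0.
Every assignment with w8 = 0 has q = 1; there are 10 such assignment(s).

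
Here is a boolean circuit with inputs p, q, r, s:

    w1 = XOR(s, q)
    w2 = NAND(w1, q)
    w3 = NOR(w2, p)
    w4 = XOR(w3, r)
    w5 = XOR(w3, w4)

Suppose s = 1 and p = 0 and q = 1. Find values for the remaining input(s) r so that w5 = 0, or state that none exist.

r=0

w5 = XOR(w3, w4) must be 0, so w3 and w4 are equal.
Check with s = 1 and p = 0 and q = 1 and r=0:
w1 = XOR(s, q) = XOR(1, 1) = 0
w2 = NAND(w1, q) = NAND(0, 1) = 1
w3 = NOR(w2, p) = NOR(1, 0) = 0
w4 = XOR(w3, r) = XOR(0, 0) = 0
w5 = XOR(w3, w4) = XOR(0, 0) = 0
So w5 = 0.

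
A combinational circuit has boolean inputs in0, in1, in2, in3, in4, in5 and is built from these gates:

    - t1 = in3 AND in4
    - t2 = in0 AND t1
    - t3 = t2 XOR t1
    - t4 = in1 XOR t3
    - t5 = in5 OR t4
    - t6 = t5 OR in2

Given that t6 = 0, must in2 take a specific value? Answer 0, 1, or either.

0

t6 = t5 OR in2 must be 0, so both t5 = 0 and in2 = 0.
t5 = in5 OR t4 must be 0, so both in5 = 0 and t4 = 0.
Every assignment with t6 = 0 has in2 = 0; there are 8 such assignment(s).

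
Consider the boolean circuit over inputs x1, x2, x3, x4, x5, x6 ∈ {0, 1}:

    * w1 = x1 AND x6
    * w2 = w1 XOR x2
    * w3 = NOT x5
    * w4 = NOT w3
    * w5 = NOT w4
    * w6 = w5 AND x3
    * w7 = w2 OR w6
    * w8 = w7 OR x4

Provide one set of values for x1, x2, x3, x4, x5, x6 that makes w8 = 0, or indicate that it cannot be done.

x1=0 x2=0 x3=0 x4=0 x5=1 x6=0

Check with x1=0 x2=0 x3=0 x4=0 x5=1 x6=0:
w1 = x1 AND x6 = 0 AND 0 = 0
w2 = w1 XOR x2 = 0 XOR 0 = 0
w3 = NOT x5 = NOT 1 = 0
w4 = NOT w3 = NOT 0 = 1
w5 = NOT w4 = NOT 1 = 0
w6 = w5 AND x3 = 0 AND 0 = 0
w7 = w2 OR w6 = 0 OR 0 = 0
w8 = w7 OR x4 = 0 OR 0 = 0
So w8 = 0 as required.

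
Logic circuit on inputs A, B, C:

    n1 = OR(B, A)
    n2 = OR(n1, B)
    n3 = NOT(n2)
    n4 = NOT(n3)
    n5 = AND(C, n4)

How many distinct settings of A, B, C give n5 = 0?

5

n5 = AND(C, n4) must be 0, so at least one of C, n4 is 0.
Satisfying assignments:
  A=0, B=0, C=0
  A=0, B=0, C=1
  A=0, B=1, C=0
  A=1, B=0, C=0
  A=1, B=1, C=0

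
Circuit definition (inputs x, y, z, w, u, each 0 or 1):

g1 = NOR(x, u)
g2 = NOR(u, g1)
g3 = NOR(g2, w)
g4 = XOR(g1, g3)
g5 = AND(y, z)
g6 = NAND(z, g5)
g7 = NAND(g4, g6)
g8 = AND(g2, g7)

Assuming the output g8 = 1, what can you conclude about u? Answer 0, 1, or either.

0

g8 = AND(g2, g7) must be 1, so both g2 = 1 and g7 = 1.
g2 = NOR(u, g1) must be 1, so both u = 0 and g1 = 0.
Every assignment with g8 = 1 has u = 0; there are 8 such assignment(s).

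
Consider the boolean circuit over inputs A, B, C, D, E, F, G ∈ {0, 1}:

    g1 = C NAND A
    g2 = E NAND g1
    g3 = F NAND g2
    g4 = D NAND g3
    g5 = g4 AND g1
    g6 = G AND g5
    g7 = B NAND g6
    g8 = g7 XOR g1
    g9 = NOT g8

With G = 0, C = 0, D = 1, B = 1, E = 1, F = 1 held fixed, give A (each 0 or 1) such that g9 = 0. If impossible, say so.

no solution exists

With G = 0, C = 0, D = 1, B = 1, E = 1, F = 1 fixed, none of the 2 settings of A give g9 = 0.
For example, with A=1:
g1 = C NAND A = 0 NAND 1 = 1
g2 = E NAND g1 = 1 NAND 1 = 0
g3 = F NAND g2 = 1 NAND 0 = 1
g4 = D NAND g3 = 1 NAND 1 = 0
g5 = g4 AND g1 = 0 AND 1 = 0
g6 = G AND g5 = 0 AND 0 = 0
g7 = B NAND g6 = 1 NAND 0 = 1
g8 = g7 XOR g1 = 1 XOR 1 = 0
g9 = NOT g8 = NOT 0 = 1
giving g9 = 1 ≠ 0.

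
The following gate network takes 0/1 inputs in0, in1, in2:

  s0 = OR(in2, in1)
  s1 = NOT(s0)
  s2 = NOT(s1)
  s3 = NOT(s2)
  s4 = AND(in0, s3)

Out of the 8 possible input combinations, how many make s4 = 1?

1

s4 = AND(in0, s3) must be 1, so both in0 = 1 and s3 = 1.
s3 = NOT(s2) must be 1, so s2 = 0.
Satisfying assignments:
  in0=1, in1=0, in2=0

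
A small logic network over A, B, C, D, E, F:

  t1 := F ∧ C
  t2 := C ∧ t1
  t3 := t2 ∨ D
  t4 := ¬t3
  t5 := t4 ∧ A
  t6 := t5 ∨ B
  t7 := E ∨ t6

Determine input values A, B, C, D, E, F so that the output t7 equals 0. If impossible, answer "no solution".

A=1 B=0 C=1 D=1 E=0 F=0

t7 = E ∨ t6 must be 0, so both E = 0 and t6 = 0.
t6 = t5 ∨ B must be 0, so both t5 = 0 and B = 0.
Check with A=1 B=0 C=1 D=1 E=0 F=0:
t1 = F ∧ C = 0 ∧ 1 = 0
t2 = C ∧ t1 = 1 ∧ 0 = 0
t3 = t2 ∨ D = 0 ∨ 1 = 1
t4 = ¬t3 = ¬1 = 0
t5 = t4 ∧ A = 0 ∧ 1 = 0
t6 = t5 ∨ B = 0 ∨ 0 = 0
t7 = E ∨ t6 = 0 ∨ 0 = 0
So t7 = 0 as required.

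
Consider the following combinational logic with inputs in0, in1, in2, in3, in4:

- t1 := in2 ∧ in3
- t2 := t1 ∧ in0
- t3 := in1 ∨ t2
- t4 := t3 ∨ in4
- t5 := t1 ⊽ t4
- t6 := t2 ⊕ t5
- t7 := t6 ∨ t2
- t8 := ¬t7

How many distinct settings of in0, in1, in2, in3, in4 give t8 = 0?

10

t8 = ¬t7 must be 0, so t7 = 1.
t7 = t6 ∨ t2 must be 1, so at least one of t6, t2 is 1.
Enumerating the 32 input combinations, 10 give t8 = 0 and 22 give t8 = 1.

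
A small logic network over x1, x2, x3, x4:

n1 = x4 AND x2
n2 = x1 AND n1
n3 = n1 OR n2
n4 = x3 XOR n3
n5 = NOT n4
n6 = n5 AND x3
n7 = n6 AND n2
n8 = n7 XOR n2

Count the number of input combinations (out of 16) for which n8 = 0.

15

n8 = n7 XOR n2 must be 0, so n7 and n2 are equal.
Enumerating the 16 input combinations, 15 give n8 = 0 and 1 give n8 = 1.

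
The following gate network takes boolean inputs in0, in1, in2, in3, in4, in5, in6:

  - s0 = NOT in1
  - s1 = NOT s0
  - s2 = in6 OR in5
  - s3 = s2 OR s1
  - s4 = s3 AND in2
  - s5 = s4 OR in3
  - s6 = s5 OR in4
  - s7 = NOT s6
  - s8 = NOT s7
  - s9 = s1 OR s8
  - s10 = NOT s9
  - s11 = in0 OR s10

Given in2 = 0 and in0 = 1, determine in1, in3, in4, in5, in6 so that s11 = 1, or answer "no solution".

in1=0, in3=0, in4=1, in5=1, in6=0

Check with in2 = 0 and in0 = 1 and in1=0, in3=0, in4=1, in5=1, in6=0:
s0 = NOT in1 = NOT 0 = 1
s1 = NOT s0 = NOT 1 = 0
s2 = in6 OR in5 = 0 OR 1 = 1
s3 = s2 OR s1 = 1 OR 0 = 1
s4 = s3 AND in2 = 1 AND 0 = 0
s5 = s4 OR in3 = 0 OR 0 = 0
s6 = s5 OR in4 = 0 OR 1 = 1
s7 = NOT s6 = NOT 1 = 0
s8 = NOT s7 = NOT 0 = 1
s9 = s1 OR s8 = 0 OR 1 = 1
s10 = NOT s9 = NOT 1 = 0
s11 = in0 OR s10 = 1 OR 0 = 1
So s11 = 1.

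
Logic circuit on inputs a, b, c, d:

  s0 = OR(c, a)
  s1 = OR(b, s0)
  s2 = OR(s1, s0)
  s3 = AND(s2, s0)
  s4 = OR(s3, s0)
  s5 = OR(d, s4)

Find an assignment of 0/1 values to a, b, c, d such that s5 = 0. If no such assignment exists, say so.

a=0, b=1, c=0, d=0

s5 = OR(d, s4) must be 0, so both d = 0 and s4 = 0.
s4 = OR(s3, s0) must be 0, so both s3 = 0 and s0 = 0.
s3 = AND(s2, s0) must be 0, so at least one of s2, s0 is 0.
Check with a=0, b=1, c=0, d=0:
s0 = OR(c, a) = OR(0, 0) = 0
s1 = OR(b, s0) = OR(1, 0) = 1
s2 = OR(s1, s0) = OR(1, 0) = 1
s3 = AND(s2, s0) = AND(1, 0) = 0
s4 = OR(s3, s0) = OR(0, 0) = 0
s5 = OR(d, s4) = OR(0, 0) = 0
So s5 = 0 as required.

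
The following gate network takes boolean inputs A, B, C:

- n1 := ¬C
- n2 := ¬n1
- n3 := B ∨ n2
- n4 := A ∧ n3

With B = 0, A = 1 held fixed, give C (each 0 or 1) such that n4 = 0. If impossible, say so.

C=0

n4 = A ∧ n3 must be 0, so at least one of A, n3 is 0.
Check with B = 0, A = 1 and C=0:
n1 = ¬C = ¬0 = 1
n2 = ¬n1 = ¬1 = 0
n3 = B ∨ n2 = 0 ∨ 0 = 0
n4 = A ∧ n3 = 1 ∧ 0 = 0
So n4 = 0.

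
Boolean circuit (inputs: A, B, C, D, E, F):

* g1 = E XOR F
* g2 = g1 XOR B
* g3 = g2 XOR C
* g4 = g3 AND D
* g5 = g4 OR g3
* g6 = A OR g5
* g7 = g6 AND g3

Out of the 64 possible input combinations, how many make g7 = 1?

g7 = g6 AND g3 must be 1, so both g6 = 1 and g3 = 1.
g6 = A OR g5 must be 1, so at least one of A, g5 is 1.
g3 = g2 XOR C must be 1, so g2 and C differ.
Enumerating the 64 input combinations, 32 give g7 = 1 and 32 give g7 = 0.

32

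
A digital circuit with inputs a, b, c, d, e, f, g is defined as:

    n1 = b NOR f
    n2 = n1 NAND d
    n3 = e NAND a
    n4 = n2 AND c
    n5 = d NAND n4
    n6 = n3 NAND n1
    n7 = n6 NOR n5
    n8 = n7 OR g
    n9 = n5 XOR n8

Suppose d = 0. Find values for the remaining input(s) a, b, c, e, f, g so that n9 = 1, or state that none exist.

a=0, b=1, c=1, e=0, f=0, g=0

n9 = n5 XOR n8 must be 1, so n5 and n8 differ.
Check with d = 0 and a=0, b=1, c=1, e=0, f=0, g=0:
n1 = b NOR f = 1 NOR 0 = 0
n2 = n1 NAND d = 0 NAND 0 = 1
n3 = e NAND a = 0 NAND 0 = 1
n4 = n2 AND c = 1 AND 1 = 1
n5 = d NAND n4 = 0 NAND 1 = 1
n6 = n3 NAND n1 = 1 NAND 0 = 1
n7 = n6 NOR n5 = 1 NOR 1 = 0
n8 = n7 OR g = 0 OR 0 = 0
n9 = n5 XOR n8 = 1 XOR 0 = 1
So n9 = 1.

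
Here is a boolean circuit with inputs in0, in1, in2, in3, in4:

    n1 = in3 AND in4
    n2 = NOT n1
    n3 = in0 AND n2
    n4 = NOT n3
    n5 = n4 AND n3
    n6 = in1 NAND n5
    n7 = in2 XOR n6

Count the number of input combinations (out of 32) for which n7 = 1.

16

n7 = in2 XOR n6 must be 1, so in2 and n6 differ.
Enumerating the 32 input combinations, 16 give n7 = 1 and 16 give n7 = 0.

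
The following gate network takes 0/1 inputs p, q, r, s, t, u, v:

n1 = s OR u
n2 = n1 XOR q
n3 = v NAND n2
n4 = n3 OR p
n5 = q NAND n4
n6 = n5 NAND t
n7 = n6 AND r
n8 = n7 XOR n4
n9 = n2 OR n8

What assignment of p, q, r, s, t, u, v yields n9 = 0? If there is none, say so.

n9 = n2 OR n8 must be 0, so both n2 = 0 and n8 = 0.
Check with p=0 q=1 r=1 s=1 t=1 u=0 v=1:
n1 = s OR u = 1 OR 0 = 1
n2 = n1 XOR q = 1 XOR 1 = 0
n3 = v NAND n2 = 1 NAND 0 = 1
n4 = n3 OR p = 1 OR 0 = 1
n5 = q NAND n4 = 1 NAND 1 = 0
n6 = n5 NAND t = 0 NAND 1 = 1
n7 = n6 AND r = 1 AND 1 = 1
n8 = n7 XOR n4 = 1 XOR 1 = 0
n9 = n2 OR n8 = 0 OR 0 = 0
So n9 = 0 as required.

p=0 q=1 r=1 s=1 t=1 u=0 v=1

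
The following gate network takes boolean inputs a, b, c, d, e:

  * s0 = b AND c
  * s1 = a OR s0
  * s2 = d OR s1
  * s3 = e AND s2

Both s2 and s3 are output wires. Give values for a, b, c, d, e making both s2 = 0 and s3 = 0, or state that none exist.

Check with a=0, b=0, c=1, d=0, e=0:
s0 = b AND c = 0 AND 1 = 0
s1 = a OR s0 = 0 OR 0 = 0
s2 = d OR s1 = 0 OR 0 = 0
s3 = e AND s2 = 0 AND 0 = 0
So s2 = 0 and s3 = 0.

a=0, b=0, c=1, d=0, e=0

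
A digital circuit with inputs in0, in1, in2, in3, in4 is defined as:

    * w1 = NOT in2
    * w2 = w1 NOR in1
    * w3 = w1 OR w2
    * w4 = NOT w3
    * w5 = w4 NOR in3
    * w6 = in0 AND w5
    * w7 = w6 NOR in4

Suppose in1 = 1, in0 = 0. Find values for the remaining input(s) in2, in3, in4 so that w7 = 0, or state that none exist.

in2=0, in3=1, in4=1

Check with in1 = 1, in0 = 0 and in2=0, in3=1, in4=1:
w1 = NOT in2 = NOT 0 = 1
w2 = w1 NOR in1 = 1 NOR 1 = 0
w3 = w1 OR w2 = 1 OR 0 = 1
w4 = NOT w3 = NOT 1 = 0
w5 = w4 NOR in3 = 0 NOR 1 = 0
w6 = in0 AND w5 = 0 AND 0 = 0
w7 = w6 NOR in4 = 0 NOR 1 = 0
So w7 = 0.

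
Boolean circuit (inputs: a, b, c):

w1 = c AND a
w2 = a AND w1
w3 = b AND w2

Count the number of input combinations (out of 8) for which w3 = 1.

1

w3 = b AND w2 must be 1, so both b = 1 and w2 = 1.
w2 = a AND w1 must be 1, so both a = 1 and w1 = 1.
Enumerating the 8 input combinations, 1 give w3 = 1 and 7 give w3 = 0.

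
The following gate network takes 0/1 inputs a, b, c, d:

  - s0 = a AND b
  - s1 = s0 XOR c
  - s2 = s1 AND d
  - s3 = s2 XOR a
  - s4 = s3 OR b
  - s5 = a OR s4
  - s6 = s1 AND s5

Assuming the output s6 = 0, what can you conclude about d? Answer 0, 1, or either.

either

Both values of d occur among assignments with s6 = 0:
  d=0: a=0, b=0, c=0, d=0
  d=1: a=0, b=0, c=0, d=1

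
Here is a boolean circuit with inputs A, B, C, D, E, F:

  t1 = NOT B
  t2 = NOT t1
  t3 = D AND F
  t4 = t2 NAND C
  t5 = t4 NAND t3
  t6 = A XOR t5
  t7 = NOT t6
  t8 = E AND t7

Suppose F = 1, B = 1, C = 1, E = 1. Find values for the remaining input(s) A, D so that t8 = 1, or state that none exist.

A=1, D=1

t8 = E AND t7 must be 1, so both E = 1 and t7 = 1.
t7 = NOT t6 must be 1, so t6 = 0.
Check with F = 1, B = 1, C = 1, E = 1 and A=1, D=1:
t1 = NOT B = NOT 1 = 0
t2 = NOT t1 = NOT 0 = 1
t3 = D AND F = 1 AND 1 = 1
t4 = t2 NAND C = 1 NAND 1 = 0
t5 = t4 NAND t3 = 0 NAND 1 = 1
t6 = A XOR t5 = 1 XOR 1 = 0
t7 = NOT t6 = NOT 0 = 1
t8 = E AND t7 = 1 AND 1 = 1
So t8 = 1.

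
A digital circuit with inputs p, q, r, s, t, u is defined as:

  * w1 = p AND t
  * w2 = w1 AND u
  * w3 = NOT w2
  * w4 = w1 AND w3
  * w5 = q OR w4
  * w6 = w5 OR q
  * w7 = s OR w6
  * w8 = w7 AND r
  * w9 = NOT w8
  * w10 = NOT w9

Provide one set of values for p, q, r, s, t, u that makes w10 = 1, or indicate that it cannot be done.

p=1, q=0, r=1, s=1, t=1, u=1

w10 = NOT w9 must be 1, so w9 = 0.
Check with p=1, q=0, r=1, s=1, t=1, u=1:
w1 = p AND t = 1 AND 1 = 1
w2 = w1 AND u = 1 AND 1 = 1
w3 = NOT w2 = NOT 1 = 0
w4 = w1 AND w3 = 1 AND 0 = 0
w5 = q OR w4 = 0 OR 0 = 0
w6 = w5 OR q = 0 OR 0 = 0
w7 = s OR w6 = 1 OR 0 = 1
w8 = w7 AND r = 1 AND 1 = 1
w9 = NOT w8 = NOT 1 = 0
w10 = NOT w9 = NOT 0 = 1
So w10 = 1 as required.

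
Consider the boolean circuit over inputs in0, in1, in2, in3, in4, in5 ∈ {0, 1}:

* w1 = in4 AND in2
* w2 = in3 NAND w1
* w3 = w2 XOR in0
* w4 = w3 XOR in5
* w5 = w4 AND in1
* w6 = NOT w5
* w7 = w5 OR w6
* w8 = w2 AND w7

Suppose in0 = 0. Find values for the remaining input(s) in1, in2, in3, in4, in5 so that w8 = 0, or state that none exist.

w8 = w2 AND w7 must be 0, so at least one of w2, w7 is 0.
Check with in0 = 0 and in1=1, in2=1, in3=1, in4=1, in5=0:
w1 = in4 AND in2 = 1 AND 1 = 1
w2 = in3 NAND w1 = 1 NAND 1 = 0
w3 = w2 XOR in0 = 0 XOR 0 = 0
w4 = w3 XOR in5 = 0 XOR 0 = 0
w5 = w4 AND in1 = 0 AND 1 = 0
w6 = NOT w5 = NOT 0 = 1
w7 = w5 OR w6 = 0 OR 1 = 1
w8 = w2 AND w7 = 0 AND 1 = 0
So w8 = 0.

in1=1, in2=1, in3=1, in4=1, in5=0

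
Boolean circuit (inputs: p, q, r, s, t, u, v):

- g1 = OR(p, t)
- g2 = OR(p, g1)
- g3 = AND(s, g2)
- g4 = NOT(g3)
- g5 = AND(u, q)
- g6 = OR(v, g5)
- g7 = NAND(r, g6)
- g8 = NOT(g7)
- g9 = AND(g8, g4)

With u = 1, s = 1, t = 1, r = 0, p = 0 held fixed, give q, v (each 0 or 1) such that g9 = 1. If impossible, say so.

no solution exists

With u = 1, s = 1, t = 1, r = 0, p = 0 fixed, none of the 4 settings of q, v give g9 = 1.
For example, with q=1, v=1:
g1 = OR(p, t) = OR(0, 1) = 1
g2 = OR(p, g1) = OR(0, 1) = 1
g3 = AND(s, g2) = AND(1, 1) = 1
g4 = NOT(g3) = NOT 1 = 0
g5 = AND(u, q) = AND(1, 1) = 1
g6 = OR(v, g5) = OR(1, 1) = 1
g7 = NAND(r, g6) = NAND(0, 1) = 1
g8 = NOT(g7) = NOT 1 = 0
g9 = AND(g8, g4) = AND(0, 0) = 0
giving g9 = 0 ≠ 1.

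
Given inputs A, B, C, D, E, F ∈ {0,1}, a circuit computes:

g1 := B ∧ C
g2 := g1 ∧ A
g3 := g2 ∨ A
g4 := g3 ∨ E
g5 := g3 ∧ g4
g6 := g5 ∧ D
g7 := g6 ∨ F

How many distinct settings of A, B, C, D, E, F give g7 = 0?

24

g7 = g6 ∨ F must be 0, so both g6 = 0 and F = 0.
Enumerating the 64 input combinations, 24 give g7 = 0 and 40 give g7 = 1.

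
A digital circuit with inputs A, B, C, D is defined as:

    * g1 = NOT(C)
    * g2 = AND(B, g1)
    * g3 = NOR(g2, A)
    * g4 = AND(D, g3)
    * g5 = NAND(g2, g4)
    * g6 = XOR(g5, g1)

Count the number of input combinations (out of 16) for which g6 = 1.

g6 = XOR(g5, g1) must be 1, so g5 and g1 differ.
Enumerating the 16 input combinations, 8 give g6 = 1 and 8 give g6 = 0.

8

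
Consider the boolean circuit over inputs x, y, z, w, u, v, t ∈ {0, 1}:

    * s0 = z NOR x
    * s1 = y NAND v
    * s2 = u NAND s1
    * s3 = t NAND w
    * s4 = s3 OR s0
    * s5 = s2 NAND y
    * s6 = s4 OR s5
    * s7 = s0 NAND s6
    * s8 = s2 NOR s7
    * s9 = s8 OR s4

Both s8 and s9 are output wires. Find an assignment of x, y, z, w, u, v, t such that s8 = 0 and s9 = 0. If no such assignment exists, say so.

x=0, y=1, z=1, w=1, u=1, v=1, t=1

Check with x=0, y=1, z=1, w=1, u=1, v=1, t=1:
s0 = z NOR x = 1 NOR 0 = 0
s1 = y NAND v = 1 NAND 1 = 0
s2 = u NAND s1 = 1 NAND 0 = 1
s3 = t NAND w = 1 NAND 1 = 0
s4 = s3 OR s0 = 0 OR 0 = 0
s5 = s2 NAND y = 1 NAND 1 = 0
s6 = s4 OR s5 = 0 OR 0 = 0
s7 = s0 NAND s6 = 0 NAND 0 = 1
s8 = s2 NOR s7 = 1 NOR 1 = 0
s9 = s8 OR s4 = 0 OR 0 = 0
So s8 = 0 and s9 = 0.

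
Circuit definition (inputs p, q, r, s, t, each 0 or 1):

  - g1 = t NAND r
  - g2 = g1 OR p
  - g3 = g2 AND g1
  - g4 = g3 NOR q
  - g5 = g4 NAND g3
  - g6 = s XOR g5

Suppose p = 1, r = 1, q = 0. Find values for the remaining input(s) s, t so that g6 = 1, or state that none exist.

s=0, t=0

g6 = s XOR g5 must be 1, so s and g5 differ.
Check with p = 1, r = 1, q = 0 and s=0, t=0:
g1 = t NAND r = 0 NAND 1 = 1
g2 = g1 OR p = 1 OR 1 = 1
g3 = g2 AND g1 = 1 AND 1 = 1
g4 = g3 NOR q = 1 NOR 0 = 0
g5 = g4 NAND g3 = 0 NAND 1 = 1
g6 = s XOR g5 = 0 XOR 1 = 1
So g6 = 1.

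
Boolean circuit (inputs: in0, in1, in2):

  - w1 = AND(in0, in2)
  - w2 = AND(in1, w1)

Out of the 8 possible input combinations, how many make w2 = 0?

7

w2 = AND(in1, w1) must be 0, so at least one of in1, w1 is 0.
Enumerating the 8 input combinations, 7 give w2 = 0 and 1 give w2 = 1.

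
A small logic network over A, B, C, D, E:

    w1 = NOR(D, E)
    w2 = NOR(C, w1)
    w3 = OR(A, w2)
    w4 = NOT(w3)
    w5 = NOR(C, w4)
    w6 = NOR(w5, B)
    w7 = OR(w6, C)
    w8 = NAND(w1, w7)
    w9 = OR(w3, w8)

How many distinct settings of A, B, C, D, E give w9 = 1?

w9 = OR(w3, w8) must be 1, so at least one of w3, w8 is 1.
Enumerating the 32 input combinations, 29 give w9 = 1 and 3 give w9 = 0.

29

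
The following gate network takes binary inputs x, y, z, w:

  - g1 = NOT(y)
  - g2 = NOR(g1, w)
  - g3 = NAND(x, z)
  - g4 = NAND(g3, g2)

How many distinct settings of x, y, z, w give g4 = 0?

3

g4 = NAND(g3, g2) must be 0, so both g3 = 1 and g2 = 1.
Enumerating the 16 input combinations, 3 give g4 = 0 and 13 give g4 = 1.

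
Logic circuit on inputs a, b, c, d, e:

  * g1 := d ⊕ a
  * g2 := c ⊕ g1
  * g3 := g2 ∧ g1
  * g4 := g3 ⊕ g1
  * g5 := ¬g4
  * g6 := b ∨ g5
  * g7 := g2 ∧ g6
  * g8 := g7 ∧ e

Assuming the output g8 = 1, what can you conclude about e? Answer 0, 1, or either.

g8 = g7 ∧ e must be 1, so both g7 = 1 and e = 1.
Every assignment with g8 = 1 has e = 1; there are 8 such assignment(s).

1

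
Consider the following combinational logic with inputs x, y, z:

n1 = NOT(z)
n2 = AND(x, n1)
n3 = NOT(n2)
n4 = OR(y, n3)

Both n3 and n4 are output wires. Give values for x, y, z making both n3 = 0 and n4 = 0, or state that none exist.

Check with x=1, y=0, z=0:
n1 = NOT(z) = NOT 0 = 1
n2 = AND(x, n1) = AND(1, 1) = 1
n3 = NOT(n2) = NOT 1 = 0
n4 = OR(y, n3) = OR(0, 0) = 0
So n3 = 0 and n4 = 0.

x=1, y=0, z=0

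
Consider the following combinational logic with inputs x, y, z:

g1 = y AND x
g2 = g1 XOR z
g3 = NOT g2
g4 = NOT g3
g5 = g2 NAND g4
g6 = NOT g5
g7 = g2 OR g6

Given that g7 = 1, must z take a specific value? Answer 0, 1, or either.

either

Both values of z occur among assignments with g7 = 1:
  z=0: x=1, y=1, z=0
  z=1: x=0, y=0, z=1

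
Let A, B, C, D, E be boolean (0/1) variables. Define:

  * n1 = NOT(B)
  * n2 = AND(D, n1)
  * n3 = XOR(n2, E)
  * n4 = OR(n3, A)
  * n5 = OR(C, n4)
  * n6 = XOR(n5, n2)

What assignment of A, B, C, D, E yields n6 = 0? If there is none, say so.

Check with A=0, B=1, C=0, D=0, E=0:
n1 = NOT(B) = NOT 1 = 0
n2 = AND(D, n1) = AND(0, 0) = 0
n3 = XOR(n2, E) = XOR(0, 0) = 0
n4 = OR(n3, A) = OR(0, 0) = 0
n5 = OR(C, n4) = OR(0, 0) = 0
n6 = XOR(n5, n2) = XOR(0, 0) = 0
So n6 = 0 as required.

A=0, B=1, C=0, D=0, E=0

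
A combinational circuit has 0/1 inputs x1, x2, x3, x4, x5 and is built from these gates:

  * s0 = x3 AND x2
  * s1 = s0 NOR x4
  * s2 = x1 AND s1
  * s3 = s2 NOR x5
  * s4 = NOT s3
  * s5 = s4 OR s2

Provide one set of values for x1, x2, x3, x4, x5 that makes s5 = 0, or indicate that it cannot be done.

x1=0 x2=1 x3=0 x4=0 x5=0

Check with x1=0 x2=1 x3=0 x4=0 x5=0:
s0 = x3 AND x2 = 0 AND 1 = 0
s1 = s0 NOR x4 = 0 NOR 0 = 1
s2 = x1 AND s1 = 0 AND 1 = 0
s3 = s2 NOR x5 = 0 NOR 0 = 1
s4 = NOT s3 = NOT 1 = 0
s5 = s4 OR s2 = 0 OR 0 = 0
So s5 = 0 as required.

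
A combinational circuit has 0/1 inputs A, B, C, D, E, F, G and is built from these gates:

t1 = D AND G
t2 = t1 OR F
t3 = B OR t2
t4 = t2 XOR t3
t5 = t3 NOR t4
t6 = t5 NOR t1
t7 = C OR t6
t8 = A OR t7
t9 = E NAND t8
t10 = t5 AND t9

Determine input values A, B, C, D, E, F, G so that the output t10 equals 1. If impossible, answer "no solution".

t10 = t5 AND t9 must be 1, so both t5 = 1 and t9 = 1.
Check with A=1, B=0, C=0, D=0, E=0, F=0, G=1:
t1 = D AND G = 0 AND 1 = 0
t2 = t1 OR F = 0 OR 0 = 0
t3 = B OR t2 = 0 OR 0 = 0
t4 = t2 XOR t3 = 0 XOR 0 = 0
t5 = t3 NOR t4 = 0 NOR 0 = 1
t6 = t5 NOR t1 = 1 NOR 0 = 0
t7 = C OR t6 = 0 OR 0 = 0
t8 = A OR t7 = 1 OR 0 = 1
t9 = E NAND t8 = 0 NAND 1 = 1
t10 = t5 AND t9 = 1 AND 1 = 1
So t10 = 1 as required.

A=1, B=0, C=0, D=0, E=0, F=0, G=1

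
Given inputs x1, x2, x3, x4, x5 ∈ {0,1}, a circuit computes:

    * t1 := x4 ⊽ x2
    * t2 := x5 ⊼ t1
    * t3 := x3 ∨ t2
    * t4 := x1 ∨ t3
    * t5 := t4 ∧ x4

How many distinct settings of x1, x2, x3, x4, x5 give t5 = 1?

16

t5 = t4 ∧ x4 must be 1, so both t4 = 1 and x4 = 1.
Enumerating the 32 input combinations, 16 give t5 = 1 and 16 give t5 = 0.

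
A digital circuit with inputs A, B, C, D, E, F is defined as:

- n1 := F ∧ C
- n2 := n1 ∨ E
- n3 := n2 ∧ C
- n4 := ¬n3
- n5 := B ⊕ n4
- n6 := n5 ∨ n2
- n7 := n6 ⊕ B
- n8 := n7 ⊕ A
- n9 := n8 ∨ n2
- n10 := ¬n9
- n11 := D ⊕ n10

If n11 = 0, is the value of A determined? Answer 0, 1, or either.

either

Both values of A occur among assignments with n11 = 0:
  A=0: A=0, B=0, C=0, D=0, E=0, F=0
  A=1: A=1, B=0, C=0, D=0, E=1, F=0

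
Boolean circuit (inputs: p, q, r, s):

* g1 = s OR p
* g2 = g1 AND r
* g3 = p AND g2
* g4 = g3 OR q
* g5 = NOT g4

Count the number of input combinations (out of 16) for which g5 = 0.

g5 = NOT g4 must be 0, so g4 = 1.
g4 = g3 OR q must be 1, so at least one of g3, q is 1.
Enumerating the 16 input combinations, 10 give g5 = 0 and 6 give g5 = 1.

10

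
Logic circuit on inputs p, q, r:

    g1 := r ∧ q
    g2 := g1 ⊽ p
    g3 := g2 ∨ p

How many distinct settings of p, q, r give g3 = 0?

1

g3 = g2 ∨ p must be 0, so both g2 = 0 and p = 0.
g2 = g1 ⊽ p must be 0, so at least one of g1, p is 1.
Satisfying assignments:
  p=0, q=1, r=1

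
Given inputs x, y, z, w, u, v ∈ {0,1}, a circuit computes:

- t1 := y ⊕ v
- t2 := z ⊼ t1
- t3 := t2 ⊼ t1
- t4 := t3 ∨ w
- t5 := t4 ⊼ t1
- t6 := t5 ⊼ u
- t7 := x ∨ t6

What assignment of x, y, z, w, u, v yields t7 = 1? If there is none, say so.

x=0 y=1 z=1 w=1 u=0 v=1

Check with x=0 y=1 z=1 w=1 u=0 v=1:
t1 = y ⊕ v = 1 ⊕ 1 = 0
t2 = z ⊼ t1 = 1 ⊼ 0 = 1
t3 = t2 ⊼ t1 = 1 ⊼ 0 = 1
t4 = t3 ∨ w = 1 ∨ 1 = 1
t5 = t4 ⊼ t1 = 1 ⊼ 0 = 1
t6 = t5 ⊼ u = 1 ⊼ 0 = 1
t7 = x ∨ t6 = 0 ∨ 1 = 1
So t7 = 1 as required.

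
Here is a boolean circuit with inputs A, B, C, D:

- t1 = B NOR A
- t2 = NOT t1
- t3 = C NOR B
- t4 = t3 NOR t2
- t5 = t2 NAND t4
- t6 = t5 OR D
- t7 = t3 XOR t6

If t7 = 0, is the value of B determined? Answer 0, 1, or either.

t7 = t3 XOR t6 must be 0, so t3 and t6 are equal.
Every assignment with t7 = 0 has B = 0; there are 4 such assignment(s).
  A=0, B=0, C=0, D=0
  A=0, B=0, C=0, D=1
  A=1, B=0, C=0, D=0
  A=1, B=0, C=0, D=1

0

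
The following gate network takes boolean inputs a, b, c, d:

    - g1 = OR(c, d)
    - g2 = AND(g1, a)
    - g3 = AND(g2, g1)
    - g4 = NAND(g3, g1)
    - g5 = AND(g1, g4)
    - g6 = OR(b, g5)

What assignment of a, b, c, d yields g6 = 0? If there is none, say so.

g6 = OR(b, g5) must be 0, so both b = 0 and g5 = 0.
g5 = AND(g1, g4) must be 0, so at least one of g1, g4 is 0.
Check with a=1 b=0 c=1 d=1:
g1 = OR(c, d) = OR(1, 1) = 1
g2 = AND(g1, a) = AND(1, 1) = 1
g3 = AND(g2, g1) = AND(1, 1) = 1
g4 = NAND(g3, g1) = NAND(1, 1) = 0
g5 = AND(g1, g4) = AND(1, 0) = 0
g6 = OR(b, g5) = OR(0, 0) = 0
So g6 = 0 as required.

a=1 b=0 c=1 d=1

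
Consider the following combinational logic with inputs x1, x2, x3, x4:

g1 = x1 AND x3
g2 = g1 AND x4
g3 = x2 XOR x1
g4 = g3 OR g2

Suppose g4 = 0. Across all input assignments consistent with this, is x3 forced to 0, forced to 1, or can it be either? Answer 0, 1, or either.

either

Both values of x3 occur among assignments with g4 = 0:
  x3=0: x1=0, x2=0, x3=0, x4=0
  x3=1: x1=0, x2=0, x3=1, x4=0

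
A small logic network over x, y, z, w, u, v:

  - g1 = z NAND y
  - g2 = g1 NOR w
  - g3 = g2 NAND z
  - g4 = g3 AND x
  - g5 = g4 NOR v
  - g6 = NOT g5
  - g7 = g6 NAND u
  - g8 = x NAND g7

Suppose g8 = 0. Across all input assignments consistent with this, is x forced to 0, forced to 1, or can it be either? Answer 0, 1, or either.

g8 = x NAND g7 must be 0, so both x = 1 and g7 = 1.
g7 = g6 NAND u must be 1, so at least one of g6, u is 0.
Every assignment with g8 = 0 has x = 1; there are 17 such assignment(s).

1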